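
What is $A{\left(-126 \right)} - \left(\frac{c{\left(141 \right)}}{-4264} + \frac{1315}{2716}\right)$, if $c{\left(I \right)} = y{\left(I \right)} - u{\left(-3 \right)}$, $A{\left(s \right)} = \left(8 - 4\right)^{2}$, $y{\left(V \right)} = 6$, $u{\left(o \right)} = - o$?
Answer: $\frac{44924343}{2895256} \approx 15.517$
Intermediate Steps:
$A{\left(s \right)} = 16$ ($A{\left(s \right)} = 4^{2} = 16$)
$c{\left(I \right)} = 3$ ($c{\left(I \right)} = 6 - \left(-1\right) \left(-3\right) = 6 - 3 = 3$)
$A{\left(-126 \right)} - \left(\frac{c{\left(141 \right)}}{-4264} + \frac{1315}{2716}\right) = 16 - \left(\frac{3}{-4264} + \frac{1315}{2716}\right) = 16 - \left(3 \left(- \frac{1}{4264}\right) + 1315 \cdot \frac{1}{2716}\right) = 16 - \left(- \frac{3}{4264} + \frac{1315}{2716}\right) = 16 - \frac{1399753}{2895256} = \frac{44924343}{2895256}$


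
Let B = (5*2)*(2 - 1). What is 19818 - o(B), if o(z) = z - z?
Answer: 19818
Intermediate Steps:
B = 10 (B = 10*1 = 10)
o(z) = 0
19818 - o(B) = 19818 - 1*0 = 19818 + 0 = 19818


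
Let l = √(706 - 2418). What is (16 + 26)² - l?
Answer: 1764 - 4*I*√107 ≈ 1764.0 - 41.376*I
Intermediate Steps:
l = 4*I*√107 (l = √(-1712) = 4*I*√107 ≈ 41.376*I)
(16 + 26)² - l = (16 + 26)² - 4*I*√107 = 42² - 4*I*√107 = 1764 - 4*I*√107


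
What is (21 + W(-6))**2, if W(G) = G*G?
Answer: 3249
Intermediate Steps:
W(G) = G**2
(21 + W(-6))**2 = (21 + (-6)**2)**2 = (21 + 36)**2 = 57**2 = 3249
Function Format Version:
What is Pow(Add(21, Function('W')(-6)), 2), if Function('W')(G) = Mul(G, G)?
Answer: 3249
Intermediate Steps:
Function('W')(G) = Pow(G, 2)
Pow(Add(21, Function('W')(-6)), 2) = Pow(Add(21, Pow(-6, 2)), 2) = Pow(Add(21, 36), 2) = Pow(57, 2) = 3249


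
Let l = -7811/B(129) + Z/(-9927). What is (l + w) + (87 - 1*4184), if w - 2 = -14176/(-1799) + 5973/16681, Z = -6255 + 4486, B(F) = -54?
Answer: -1006546881978553/255343306554 ≈ -3941.9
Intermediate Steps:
Z = -1769
l = 8626147/59562 (l = -7811/(-54) - 1769/(-9927) = -7811*(-1/54) - 1769*(-1/9927) = 7811/54 + 1769/9927 = 8626147/59562 ≈ 144.83)
w = 43890503/4287017 (w = 2 + (-14176/(-1799) + 5973/16681) = 2 + (-14176*(-1/1799) + 5973*(1/16681)) = 2 + (14176/1799 + 5973/16681) = 2 + 35316469/4287017 = 43890503/4287017 ≈ 10.238)
(l + w) + (87 - 1*4184) = (8626147/59562 + 43890503/4287017) + (87 - 1*4184) = 39594644973185/255343306554 + (87 - 4184) = 39594644973185/255343306554 - 4097 = -1006546881978553/255343306554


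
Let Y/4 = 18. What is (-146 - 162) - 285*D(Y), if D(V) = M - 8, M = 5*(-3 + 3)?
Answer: 1972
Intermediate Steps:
M = 0 (M = 5*0 = 0)
Y = 72 (Y = 4*18 = 72)
D(V) = -8 (D(V) = 0 - 8 = -8)
(-146 - 162) - 285*D(Y) = (-146 - 162) - 285*(-8) = -308 + 2280 = 1972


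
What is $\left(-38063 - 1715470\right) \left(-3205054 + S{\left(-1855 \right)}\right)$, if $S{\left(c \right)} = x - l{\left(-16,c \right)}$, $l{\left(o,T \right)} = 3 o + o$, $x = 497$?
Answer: $5619184223769$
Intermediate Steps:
$l{\left(o,T \right)} = 4 o$
$S{\left(c \right)} = 561$ ($S{\left(c \right)} = 497 - 4 \left(-16\right) = 497 - -64 = 497 + 64 = 561$)
$\left(-38063 - 1715470\right) \left(-3205054 + S{\left(-1855 \right)}\right) = \left(-38063 - 1715470\right) \left(-3205054 + 561\right) = \left(-1753533\right) \left(-3204493\right) = 5619184223769$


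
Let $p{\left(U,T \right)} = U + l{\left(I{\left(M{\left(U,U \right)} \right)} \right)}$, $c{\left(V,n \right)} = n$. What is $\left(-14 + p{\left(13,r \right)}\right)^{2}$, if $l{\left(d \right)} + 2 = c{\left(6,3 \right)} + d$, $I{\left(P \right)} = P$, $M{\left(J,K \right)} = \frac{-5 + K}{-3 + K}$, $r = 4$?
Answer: $\frac{16}{25} \approx 0.64$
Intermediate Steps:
$M{\left(J,K \right)} = \frac{-5 + K}{-3 + K}$
$l{\left(d \right)} = 1 + d$ ($l{\left(d \right)} = -2 + \left(3 + d\right) = 1 + d$)
$p{\left(U,T \right)} = 1 + U + \frac{-5 + U}{-3 + U}$ ($p{\left(U,T \right)} = U + \left(1 + \frac{-5 + U}{-3 + U}\right) = 1 + U + \frac{-5 + U}{-3 + U}$)
$\left(-14 + p{\left(13,r \right)}\right)^{2} = \left(-14 + \frac{-8 + 13^{2} - 13}{-3 + 13}\right)^{2} = \left(-14 + \frac{-8 + 169 - 13}{10}\right)^{2} = \left(-14 + \frac{1}{10} \cdot 148\right)^{2} = \left(-14 + \frac{74}{5}\right)^{2} = \left(\frac{4}{5}\right)^{2} = \frac{16}{25}$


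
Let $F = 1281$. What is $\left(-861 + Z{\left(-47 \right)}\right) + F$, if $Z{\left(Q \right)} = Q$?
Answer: $373$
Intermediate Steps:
$\left(-861 + Z{\left(-47 \right)}\right) + F = \left(-861 - 47\right) + 1281 = -908 + 1281 = 373$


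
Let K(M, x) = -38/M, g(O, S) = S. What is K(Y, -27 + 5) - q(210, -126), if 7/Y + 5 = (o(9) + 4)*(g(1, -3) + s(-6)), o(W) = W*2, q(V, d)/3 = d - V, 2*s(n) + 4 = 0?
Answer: 11426/7 ≈ 1632.3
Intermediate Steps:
s(n) = -2 (s(n) = -2 + (½)*0 = -2 + 0 = -2)
q(V, d) = -3*V + 3*d (q(V, d) = 3*(d - V) = -3*V + 3*d)
o(W) = 2*W
Y = -7/115 (Y = 7/(-5 + (2*9 + 4)*(-3 - 2)) = 7/(-5 + (18 + 4)*(-5)) = 7/(-5 + 22*(-5)) = 7/(-5 - 110) = 7/(-115) = 7*(-1/115) = -7/115 ≈ -0.060870)
K(Y, -27 + 5) - q(210, -126) = -38/(-7/115) - (-3*210 + 3*(-126)) = -38*(-115/7) - (-630 - 378) = 4370/7 - 1*(-1008) = 4370/7 + 1008 = 11426/7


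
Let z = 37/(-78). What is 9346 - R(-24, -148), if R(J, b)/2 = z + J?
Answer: 366403/39 ≈ 9395.0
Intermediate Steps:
z = -37/78 (z = 37*(-1/78) = -37/78 ≈ -0.47436)
R(J, b) = -37/39 + 2*J (R(J, b) = 2*(-37/78 + J) = -37/39 + 2*J)
9346 - R(-24, -148) = 9346 - (-37/39 + 2*(-24)) = 9346 - (-37/39 - 48) = 9346 - 1*(-1909/39) = 9346 + 1909/39 = 366403/39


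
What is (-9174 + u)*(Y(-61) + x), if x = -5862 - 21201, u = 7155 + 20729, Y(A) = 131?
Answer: -503897720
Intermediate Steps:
u = 27884
x = -27063
(-9174 + u)*(Y(-61) + x) = (-9174 + 27884)*(131 - 27063) = 18710*(-26932) = -503897720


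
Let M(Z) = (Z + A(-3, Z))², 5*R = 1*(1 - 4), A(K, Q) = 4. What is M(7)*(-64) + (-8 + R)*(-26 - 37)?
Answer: -36011/5 ≈ -7202.2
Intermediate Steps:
R = -⅗ (R = (1*(1 - 4))/5 = (1*(-3))/5 = (⅕)*(-3) = -⅗ ≈ -0.60000)
M(Z) = (4 + Z)² (M(Z) = (Z + 4)² = (4 + Z)²)
M(7)*(-64) + (-8 + R)*(-26 - 37) = (4 + 7)²*(-64) + (-8 - ⅗)*(-26 - 37) = 11²*(-64) - 43/5*(-63) = 121*(-64) + 2709/5 = -7744 + 2709/5 = -36011/5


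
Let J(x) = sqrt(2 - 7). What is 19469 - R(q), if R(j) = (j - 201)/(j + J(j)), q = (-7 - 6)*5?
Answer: 8233658/423 - 133*I*sqrt(5)/2115 ≈ 19465.0 - 0.14061*I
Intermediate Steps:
q = -65 (q = -13*5 = -65)
J(x) = I*sqrt(5) (J(x) = sqrt(-5) = I*sqrt(5))
R(j) = (-201 + j)/(j + I*sqrt(5)) (R(j) = (j - 201)/(j + I*sqrt(5)) = (-201 + j)/(j + I*sqrt(5)))
19469 - R(q) = 19469 - (-201 - 65)/(-65 + I*sqrt(5)) = 19469 - (-266)/(-65 + I*sqrt(5)) = 19469 + 266/(-65 + I*sqrt(5))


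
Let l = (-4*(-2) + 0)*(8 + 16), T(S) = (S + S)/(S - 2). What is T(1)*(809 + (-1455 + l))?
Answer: 908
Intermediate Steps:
T(S) = 2*S/(-2 + S) (T(S) = (2*S)/(-2 + S) = 2*S/(-2 + S))
l = 192 (l = (8 + 0)*24 = 8*24 = 192)
T(1)*(809 + (-1455 + l)) = (2*1/(-2 + 1))*(809 + (-1455 + 192)) = (2*1/(-1))*(809 - 1263) = (2*1*(-1))*(-454) = -2*(-454) = 908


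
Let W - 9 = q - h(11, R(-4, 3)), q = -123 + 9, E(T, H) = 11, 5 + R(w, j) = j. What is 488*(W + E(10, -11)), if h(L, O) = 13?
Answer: -52216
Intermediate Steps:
R(w, j) = -5 + j
q = -114
W = -118 (W = 9 + (-114 - 1*13) = 9 + (-114 - 13) = 9 - 127 = -118)
488*(W + E(10, -11)) = 488*(-118 + 11) = 488*(-107) = -52216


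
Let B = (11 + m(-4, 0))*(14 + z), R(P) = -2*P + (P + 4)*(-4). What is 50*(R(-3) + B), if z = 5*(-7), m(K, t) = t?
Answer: -11450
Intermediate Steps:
R(P) = -16 - 6*P (R(P) = -2*P + (4 + P)*(-4) = -2*P + (-16 - 4*P) = -16 - 6*P)
z = -35
B = -231 (B = (11 + 0)*(14 - 35) = 11*(-21) = -231)
50*(R(-3) + B) = 50*((-16 - 6*(-3)) - 231) = 50*((-16 + 18) - 231) = 50*(2 - 231) = 50*(-229) = -11450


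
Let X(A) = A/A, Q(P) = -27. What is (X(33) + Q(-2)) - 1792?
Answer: -1818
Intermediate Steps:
X(A) = 1
(X(33) + Q(-2)) - 1792 = (1 - 27) - 1792 = -26 - 1792 = -1818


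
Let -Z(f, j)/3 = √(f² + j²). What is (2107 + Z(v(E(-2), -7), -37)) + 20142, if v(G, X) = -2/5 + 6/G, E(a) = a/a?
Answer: 22249 - 3*√35009/5 ≈ 22137.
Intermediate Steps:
E(a) = 1
v(G, X) = -⅖ + 6/G (v(G, X) = -2*⅕ + 6/G = -⅖ + 6/G)
Z(f, j) = -3*√(f² + j²)
(2107 + Z(v(E(-2), -7), -37)) + 20142 = (2107 - 3*√((-⅖ + 6/1)² + (-37)²)) + 20142 = (2107 - 3*√((-⅖ + 6*1)² + 1369)) + 20142 = (2107 - 3*√((-⅖ + 6)² + 1369)) + 20142 = (2107 - 3*√((28/5)² + 1369)) + 20142 = (2107 - 3*√(784/25 + 1369)) + 20142 = (2107 - 3*√35009/5) + 20142 = 22249 - 3*√35009/5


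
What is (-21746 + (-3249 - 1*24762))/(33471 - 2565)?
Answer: -49757/30906 ≈ -1.6099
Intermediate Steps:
(-21746 + (-3249 - 1*24762))/(33471 - 2565) = (-21746 + (-3249 - 24762))/30906 = (-21746 - 28011)*(1/30906) = -49757*1/30906 = -49757/30906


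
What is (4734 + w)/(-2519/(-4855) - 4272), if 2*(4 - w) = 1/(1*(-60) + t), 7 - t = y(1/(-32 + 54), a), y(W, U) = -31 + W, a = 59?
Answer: -2231300711/2011589977 ≈ -1.1092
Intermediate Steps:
t = 835/22 (t = 7 - (-31 + 1/(-32 + 54)) = 7 - (-31 + 1/22) = 7 - 1*(-681/22) = 7 + 681/22 = 835/22 ≈ 37.955)
w = 1951/485 (w = 4 - 1/(2*(1*(-60) + 835/22)) = 4 - 1/(2*(-60 + 835/22)) = 4 - 1/(2*(-485/22)) = 4 - ½*(-22/485) = 4 + 11/485 = 1951/485 ≈ 4.0227)
(4734 + w)/(-2519/(-4855) - 4272) = (4734 + 1951/485)/(-2519/(-4855) - 4272) = 2297941/(485*(-2519*(-1/4855) - 4272)) = 2297941/(485*(2519/4855 - 4272)) = 2297941/(485*(-20738041/4855)) = (2297941/485)*(-4855/20738041) = -2231300711/2011589977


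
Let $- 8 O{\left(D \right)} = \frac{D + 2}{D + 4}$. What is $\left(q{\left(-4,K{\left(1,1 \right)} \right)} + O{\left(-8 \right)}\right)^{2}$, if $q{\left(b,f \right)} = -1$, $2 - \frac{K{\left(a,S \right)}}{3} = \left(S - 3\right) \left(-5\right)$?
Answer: $\frac{361}{256} \approx 1.4102$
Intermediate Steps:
$K{\left(a,S \right)} = -39 + 15 S$ ($K{\left(a,S \right)} = 6 - 3 \left(S - 3\right) \left(-5\right) = 6 - 3 \left(-3 + S\right) \left(-5\right) = 6 - 3 \left(15 - 5 S\right) = 6 + \left(-45 + 15 S\right) = -39 + 15 S$)
$O{\left(D \right)} = - \frac{2 + D}{8 \left(4 + D\right)}$ ($O{\left(D \right)} = - \frac{\left(D + 2\right) \frac{1}{D + 4}}{8} = - \frac{\left(2 + D\right) \frac{1}{4 + D}}{8} = - \frac{\frac{1}{4 + D} \left(2 + D\right)}{8} = - \frac{2 + D}{8 \left(4 + D\right)}$)
$\left(q{\left(-4,K{\left(1,1 \right)} \right)} + O{\left(-8 \right)}\right)^{2} = \left(-1 + \frac{-2 - -8}{8 \left(4 - 8\right)}\right)^{2} = \left(-1 + \frac{-2 + 8}{8 \left(-4\right)}\right)^{2} = \left(-1 + \frac{1}{8} \left(- \frac{1}{4}\right) 6\right)^{2} = \left(-1 - \frac{3}{16}\right)^{2} = \left(- \frac{19}{16}\right)^{2} = \frac{361}{256}$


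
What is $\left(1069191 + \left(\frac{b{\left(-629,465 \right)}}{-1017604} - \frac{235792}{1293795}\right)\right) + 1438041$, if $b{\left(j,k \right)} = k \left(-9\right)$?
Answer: $\frac{3300948624656295467}{1316570967180} \approx 2.5072 \cdot 10^{6}$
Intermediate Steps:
$b{\left(j,k \right)} = - 9 k$
$\left(1069191 + \left(\frac{b{\left(-629,465 \right)}}{-1017604} - \frac{235792}{1293795}\right)\right) + 1438041 = \left(1069191 - \left(\frac{235792}{1293795} - \frac{\left(-9\right) 465}{-1017604}\right)\right) + 1438041 = \left(1069191 - \frac{234528350293}{1316570967180}\right) + 1438041 = \frac{1407665594441801087}{1316570967180} + 1438041 = \frac{3300948624656295467}{1316570967180}$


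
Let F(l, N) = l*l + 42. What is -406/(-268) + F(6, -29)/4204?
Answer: 107983/70417 ≈ 1.5335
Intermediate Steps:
F(l, N) = 42 + l² (F(l, N) = l² + 42 = 42 + l²)
-406/(-268) + F(6, -29)/4204 = -406/(-268) + (42 + 6²)/4204 = -406*(-1/268) + (42 + 36)*(1/4204) = 203/134 + 78*(1/4204) = 203/134 + 39/2102 = 107983/70417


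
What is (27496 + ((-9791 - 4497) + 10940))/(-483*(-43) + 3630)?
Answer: 24148/24399 ≈ 0.98971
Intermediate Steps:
(27496 + ((-9791 - 4497) + 10940))/(-483*(-43) + 3630) = (27496 + (-14288 + 10940))/(20769 + 3630) = (27496 - 3348)/24399 = 24148*(1/24399) = 24148/24399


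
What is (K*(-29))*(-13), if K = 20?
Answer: 7540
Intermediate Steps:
(K*(-29))*(-13) = (20*(-29))*(-13) = -580*(-13) = 7540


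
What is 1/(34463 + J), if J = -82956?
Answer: -1/48493 ≈ -2.0622e-5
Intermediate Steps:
1/(34463 + J) = 1/(34463 - 82956) = 1/(-48493) = -1/48493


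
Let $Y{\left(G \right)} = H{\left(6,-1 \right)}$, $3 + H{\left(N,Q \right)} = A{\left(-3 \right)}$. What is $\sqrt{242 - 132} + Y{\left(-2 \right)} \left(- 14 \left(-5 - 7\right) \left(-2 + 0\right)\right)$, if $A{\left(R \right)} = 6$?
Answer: $-1008 + \sqrt{110} \approx -997.51$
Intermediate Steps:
$H{\left(N,Q \right)} = 3$ ($H{\left(N,Q \right)} = -3 + 6 = 3$)
$Y{\left(G \right)} = 3$
$\sqrt{242 - 132} + Y{\left(-2 \right)} \left(- 14 \left(-5 - 7\right) \left(-2 + 0\right)\right) = \sqrt{242 - 132} + 3 \left(- 14 \left(-5 - 7\right) \left(-2 + 0\right)\right) = \sqrt{110} + 3 \left(- 14 \left(\left(-12\right) \left(-2\right)\right)\right) = \sqrt{110} + 3 \left(\left(-14\right) 24\right) = \sqrt{110} + 3 \left(-336\right) = \sqrt{110} - 1008 = -1008 + \sqrt{110}$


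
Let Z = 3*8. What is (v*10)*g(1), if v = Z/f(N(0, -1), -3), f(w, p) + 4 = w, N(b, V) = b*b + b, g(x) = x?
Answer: -60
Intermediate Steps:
N(b, V) = b + b**2 (N(b, V) = b**2 + b = b + b**2)
f(w, p) = -4 + w
Z = 24
v = -6 (v = 24/(-4 + 0*(1 + 0)) = 24/(-4 + 0*1) = 24/(-4 + 0) = 24/(-4) = 24*(-1/4) = -6)
(v*10)*g(1) = -6*10*1 = -60*1 = -60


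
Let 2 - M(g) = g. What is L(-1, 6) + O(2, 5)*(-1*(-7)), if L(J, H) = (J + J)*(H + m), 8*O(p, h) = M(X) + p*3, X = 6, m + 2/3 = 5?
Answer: -227/12 ≈ -18.917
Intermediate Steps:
m = 13/3 (m = -⅔ + 5 = 13/3 ≈ 4.3333)
M(g) = 2 - g
O(p, h) = -½ + 3*p/8 (O(p, h) = ((2 - 1*6) + p*3)/8 = ((2 - 6) + 3*p)/8 = (-4 + 3*p)/8 = -½ + 3*p/8)
L(J, H) = 2*J*(13/3 + H) (L(J, H) = (J + J)*(H + 13/3) = (2*J)*(13/3 + H) = 2*J*(13/3 + H))
L(-1, 6) + O(2, 5)*(-1*(-7)) = (⅔)*(-1)*(13 + 3*6) + (-½ + (3/8)*2)*(-1*(-7)) = (⅔)*(-1)*(13 + 18) + (-½ + ¾)*7 = (⅔)*(-1)*31 + (¼)*7 = -62/3 + 7/4 = -227/12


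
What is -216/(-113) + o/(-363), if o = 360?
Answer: 12576/13673 ≈ 0.91977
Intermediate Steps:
-216/(-113) + o/(-363) = -216/(-113) + 360/(-363) = -216*(-1/113) + 360*(-1/363) = 216/113 - 120/121 = 12576/13673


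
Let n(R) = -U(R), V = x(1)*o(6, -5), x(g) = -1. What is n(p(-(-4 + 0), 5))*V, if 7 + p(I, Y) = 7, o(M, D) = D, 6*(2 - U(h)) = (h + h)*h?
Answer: -10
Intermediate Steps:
U(h) = 2 - h²/3 (U(h) = 2 - (h + h)*h/6 = 2 - 2*h*h/6 = 2 - h²/3)
p(I, Y) = 0 (p(I, Y) = -7 + 7 = 0)
V = 5 (V = -1*(-5) = 5)
n(R) = -2 + R²/3 (n(R) = -(2 - R²/3) = -2 + R²/3)
n(p(-(-4 + 0), 5))*V = (-2 + (⅓)*0²)*5 = (-2 + (⅓)*0)*5 = (-2 + 0)*5 = -2*5 = -10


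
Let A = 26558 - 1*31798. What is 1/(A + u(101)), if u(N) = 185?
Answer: -1/5055 ≈ -0.00019782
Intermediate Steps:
A = -5240 (A = 26558 - 31798 = -5240)
1/(A + u(101)) = 1/(-5240 + 185) = 1/(-5055) = -1/5055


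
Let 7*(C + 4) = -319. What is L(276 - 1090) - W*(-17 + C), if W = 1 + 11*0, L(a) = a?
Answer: -5232/7 ≈ -747.43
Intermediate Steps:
C = -347/7 (C = -4 + (1/7)*(-319) = -4 - 319/7 = -347/7 ≈ -49.571)
W = 1 (W = 1 + 0 = 1)
L(276 - 1090) - W*(-17 + C) = (276 - 1090) - (-17 - 347/7) = -814 - (-466)/7 = -814 - 1*(-466/7) = -814 + 466/7 = -5232/7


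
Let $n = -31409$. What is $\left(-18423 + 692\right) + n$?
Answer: $-49140$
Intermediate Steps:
$\left(-18423 + 692\right) + n = \left(-18423 + 692\right) - 31409 = -17731 - 31409 = -49140$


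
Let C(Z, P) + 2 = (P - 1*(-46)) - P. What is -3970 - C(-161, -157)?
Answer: -4014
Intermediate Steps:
C(Z, P) = 44 (C(Z, P) = -2 + ((P - 1*(-46)) - P) = -2 + ((P + 46) - P) = -2 + ((46 + P) - P) = -2 + 46 = 44)
-3970 - C(-161, -157) = -3970 - 1*44 = -3970 - 44 = -4014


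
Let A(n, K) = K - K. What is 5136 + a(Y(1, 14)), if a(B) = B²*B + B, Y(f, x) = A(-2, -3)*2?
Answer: 5136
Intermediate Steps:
A(n, K) = 0
Y(f, x) = 0 (Y(f, x) = 0*2 = 0)
a(B) = B + B³ (a(B) = B³ + B = B + B³)
5136 + a(Y(1, 14)) = 5136 + (0 + 0³) = 5136 + (0 + 0) = 5136 + 0 = 5136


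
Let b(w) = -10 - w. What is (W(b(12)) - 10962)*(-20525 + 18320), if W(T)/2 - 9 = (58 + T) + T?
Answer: 24069780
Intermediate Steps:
W(T) = 134 + 4*T (W(T) = 18 + 2*((58 + T) + T) = 18 + 2*(58 + 2*T) = 18 + (116 + 4*T) = 134 + 4*T)
(W(b(12)) - 10962)*(-20525 + 18320) = ((134 + 4*(-10 - 1*12)) - 10962)*(-20525 + 18320) = ((134 + 4*(-10 - 12)) - 10962)*(-2205) = ((134 + 4*(-22)) - 10962)*(-2205) = ((134 - 88) - 10962)*(-2205) = (46 - 10962)*(-2205) = -10916*(-2205) = 24069780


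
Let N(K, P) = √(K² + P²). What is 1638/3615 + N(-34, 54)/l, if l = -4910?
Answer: 546/1205 - √1018/2455 ≈ 0.44012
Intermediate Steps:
1638/3615 + N(-34, 54)/l = 1638/3615 + √((-34)² + 54²)/(-4910) = 1638*(1/3615) + √(1156 + 2916)*(-1/4910) = 546/1205 + √4072*(-1/4910) = 546/1205 + (2*√1018)*(-1/4910) = 546/1205 - √1018/2455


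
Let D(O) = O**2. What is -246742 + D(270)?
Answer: -173842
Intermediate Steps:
-246742 + D(270) = -246742 + 270**2 = -246742 + 72900 = -173842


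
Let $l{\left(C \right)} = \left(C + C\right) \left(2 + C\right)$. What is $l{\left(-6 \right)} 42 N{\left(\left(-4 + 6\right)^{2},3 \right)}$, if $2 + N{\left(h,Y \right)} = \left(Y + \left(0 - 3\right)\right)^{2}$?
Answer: $-4032$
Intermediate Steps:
$l{\left(C \right)} = 2 C \left(2 + C\right)$
$N{\left(h,Y \right)} = -2 + \left(-3 + Y\right)^{2}$ ($N{\left(h,Y \right)} = -2 + \left(Y + \left(0 - 3\right)\right)^{2} = -2 + \left(Y - 3\right)^{2} = -2 + \left(-3 + Y\right)^{2}$)
$l{\left(-6 \right)} 42 N{\left(\left(-4 + 6\right)^{2},3 \right)} = 2 \left(-6\right) \left(2 - 6\right) 42 \left(-2 + \left(-3 + 3\right)^{2}\right) = 2 \left(-6\right) \left(-4\right) 42 \left(-2 + 0^{2}\right) = 48 \cdot 42 \left(-2 + 0\right) = 2016 \left(-2\right) = -4032$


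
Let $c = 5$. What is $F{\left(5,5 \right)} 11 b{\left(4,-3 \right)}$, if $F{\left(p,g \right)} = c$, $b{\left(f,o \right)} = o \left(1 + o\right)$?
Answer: $330$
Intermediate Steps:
$F{\left(p,g \right)} = 5$
$F{\left(5,5 \right)} 11 b{\left(4,-3 \right)} = 5 \cdot 11 \left(- 3 \left(1 - 3\right)\right) = 55 \left(\left(-3\right) \left(-2\right)\right) = 55 \cdot 6 = 330$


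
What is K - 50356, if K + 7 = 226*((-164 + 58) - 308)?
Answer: -143927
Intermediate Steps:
K = -93571 (K = -7 + 226*((-164 + 58) - 308) = -7 + 226*(-106 - 308) = -7 + 226*(-414) = -7 - 93564 = -93571)
K - 50356 = -93571 - 50356 = -143927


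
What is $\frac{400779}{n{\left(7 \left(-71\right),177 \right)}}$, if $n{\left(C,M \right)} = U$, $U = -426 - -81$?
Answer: $- \frac{133593}{115} \approx -1161.7$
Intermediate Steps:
$U = -345$ ($U = -426 + 81 = -345$)
$n{\left(C,M \right)} = -345$
$\frac{400779}{n{\left(7 \left(-71\right),177 \right)}} = \frac{400779}{-345} = 400779 \left(- \frac{1}{345}\right) = - \frac{133593}{115}$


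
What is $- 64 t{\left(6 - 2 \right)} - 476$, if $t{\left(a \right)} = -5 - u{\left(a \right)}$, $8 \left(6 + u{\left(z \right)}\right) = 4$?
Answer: $-508$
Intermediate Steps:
$u{\left(z \right)} = - \frac{11}{2}$ ($u{\left(z \right)} = -6 + \frac{1}{8} \cdot 4 = -6 + \frac{1}{2} = - \frac{11}{2}$)
$t{\left(a \right)} = \frac{1}{2}$ ($t{\left(a \right)} = -5 - - \frac{11}{2} = -5 + \frac{11}{2} = \frac{1}{2}$)
$- 64 t{\left(6 - 2 \right)} - 476 = \left(-64\right) \frac{1}{2} - 476 = -32 - 476 = -508$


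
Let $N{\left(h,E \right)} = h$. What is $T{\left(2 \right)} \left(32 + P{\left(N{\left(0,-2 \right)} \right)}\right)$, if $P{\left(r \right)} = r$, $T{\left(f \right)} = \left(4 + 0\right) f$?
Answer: $256$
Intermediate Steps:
$T{\left(f \right)} = 4 f$
$T{\left(2 \right)} \left(32 + P{\left(N{\left(0,-2 \right)} \right)}\right) = 4 \cdot 2 \left(32 + 0\right) = 8 \cdot 32 = 256$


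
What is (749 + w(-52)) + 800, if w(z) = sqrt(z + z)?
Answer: 1549 + 2*I*sqrt(26) ≈ 1549.0 + 10.198*I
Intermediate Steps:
w(z) = sqrt(2)*sqrt(z) (w(z) = sqrt(2*z) = sqrt(2)*sqrt(z))
(749 + w(-52)) + 800 = (749 + sqrt(2)*sqrt(-52)) + 800 = (749 + sqrt(2)*(2*I*sqrt(13))) + 800 = (749 + 2*I*sqrt(26)) + 800 = 1549 + 2*I*sqrt(26)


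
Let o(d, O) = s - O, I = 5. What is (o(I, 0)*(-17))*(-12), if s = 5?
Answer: 1020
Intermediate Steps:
o(d, O) = 5 - O
(o(I, 0)*(-17))*(-12) = ((5 - 1*0)*(-17))*(-12) = ((5 + 0)*(-17))*(-12) = (5*(-17))*(-12) = -85*(-12) = 1020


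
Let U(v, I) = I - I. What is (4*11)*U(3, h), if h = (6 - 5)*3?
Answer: 0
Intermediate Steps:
h = 3 (h = 1*3 = 3)
U(v, I) = 0
(4*11)*U(3, h) = (4*11)*0 = 44*0 = 0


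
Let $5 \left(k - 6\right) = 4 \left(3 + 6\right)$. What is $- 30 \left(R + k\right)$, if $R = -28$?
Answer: $444$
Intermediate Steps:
$k = \frac{66}{5}$ ($k = 6 + \frac{4 \left(3 + 6\right)}{5} = 6 + \frac{4 \cdot 9}{5} = 6 + \frac{1}{5} \cdot 36 = 6 + \frac{36}{5} = \frac{66}{5} \approx 13.2$)
$- 30 \left(R + k\right) = - 30 \left(-28 + \frac{66}{5}\right) = \left(-30\right) \left(- \frac{74}{5}\right) = 444$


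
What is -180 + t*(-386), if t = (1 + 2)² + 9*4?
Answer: -17550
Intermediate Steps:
t = 45 (t = 3² + 36 = 9 + 36 = 45)
-180 + t*(-386) = -180 + 45*(-386) = -180 - 17370 = -17550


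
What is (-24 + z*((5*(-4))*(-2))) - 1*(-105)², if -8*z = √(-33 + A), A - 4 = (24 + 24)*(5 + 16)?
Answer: -11049 - 5*√979 ≈ -11205.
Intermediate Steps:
A = 1012 (A = 4 + (24 + 24)*(5 + 16) = 4 + 48*21 = 4 + 1008 = 1012)
z = -√979/8 (z = -√(-33 + 1012)/8 = -√979/8 ≈ -3.9111)
(-24 + z*((5*(-4))*(-2))) - 1*(-105)² = (-24 + (-√979/8)*((5*(-4))*(-2))) - 1*(-105)² = (-24 + (-√979/8)*(-20*(-2))) - 1*11025 = (-24 - √979/8*40) - 11025 = (-24 - 5*√979) - 11025 = -11049 - 5*√979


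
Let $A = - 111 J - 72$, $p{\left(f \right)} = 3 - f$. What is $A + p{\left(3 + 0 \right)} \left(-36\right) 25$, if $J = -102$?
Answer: $11250$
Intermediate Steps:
$A = 11250$ ($A = \left(-111\right) \left(-102\right) - 72 = 11322 - 72 = 11250$)
$A + p{\left(3 + 0 \right)} \left(-36\right) 25 = 11250 + \left(3 - \left(3 + 0\right)\right) \left(-36\right) 25 = 11250 + \left(3 - 3\right) \left(-36\right) 25 = 11250 + 0 \left(-36\right) 25 = 11250 + 0 \cdot 25 = 11250 + 0 = 11250$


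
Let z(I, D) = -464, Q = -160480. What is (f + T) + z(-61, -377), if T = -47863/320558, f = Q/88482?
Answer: -6608197286695/14181806478 ≈ -465.96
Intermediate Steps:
f = -80240/44241 (f = -160480/88482 = -160480*1/88482 = -80240/44241 ≈ -1.8137)
T = -47863/320558 (T = -47863*1/320558 = -47863/320558 ≈ -0.14931)
(f + T) + z(-61, -377) = (-80240/44241 - 47863/320558) - 464 = -27839080903/14181806478 - 464 = -6608197286695/14181806478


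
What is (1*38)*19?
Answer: 722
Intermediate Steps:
(1*38)*19 = 38*19 = 722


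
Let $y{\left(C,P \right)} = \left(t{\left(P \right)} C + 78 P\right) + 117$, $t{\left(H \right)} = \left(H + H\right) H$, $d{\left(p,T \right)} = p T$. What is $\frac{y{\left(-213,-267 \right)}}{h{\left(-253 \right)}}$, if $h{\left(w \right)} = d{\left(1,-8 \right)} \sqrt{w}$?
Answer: $- \frac{30389823 i \sqrt{253}}{2024} \approx - 2.3882 \cdot 10^{5} i$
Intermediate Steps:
$d{\left(p,T \right)} = T p$
$h{\left(w \right)} = - 8 \sqrt{w}$ ($h{\left(w \right)} = \left(-8\right) 1 \sqrt{w} = - 8 \sqrt{w}$)
$t{\left(H \right)} = 2 H^{2}$ ($t{\left(H \right)} = 2 H H = 2 H^{2}$)
$y{\left(C,P \right)} = 117 + 78 P + 2 C P^{2}$ ($y{\left(C,P \right)} = \left(2 P^{2} C + 78 P\right) + 117 = \left(2 C P^{2} + 78 P\right) + 117 = \left(78 P + 2 C P^{2}\right) + 117 = 117 + 78 P + 2 C P^{2}$)
$\frac{y{\left(-213,-267 \right)}}{h{\left(-253 \right)}} = \frac{117 + 78 \left(-267\right) + 2 \left(-213\right) \left(-267\right)^{2}}{\left(-8\right) \sqrt{-253}} = \frac{117 - 20826 + 2 \left(-213\right) 71289}{\left(-8\right) i \sqrt{253}} = \frac{117 - 20826 - 30369114}{\left(-8\right) i \sqrt{253}} = - 30389823 \frac{i \sqrt{253}}{2024} = - \frac{30389823 i \sqrt{253}}{2024}$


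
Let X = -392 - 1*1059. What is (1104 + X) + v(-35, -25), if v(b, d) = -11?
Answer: -358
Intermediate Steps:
X = -1451 (X = -392 - 1059 = -1451)
(1104 + X) + v(-35, -25) = (1104 - 1451) - 11 = -347 - 11 = -358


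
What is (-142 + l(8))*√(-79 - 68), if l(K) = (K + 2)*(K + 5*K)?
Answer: 2366*I*√3 ≈ 4098.0*I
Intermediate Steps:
l(K) = 6*K*(2 + K) (l(K) = (2 + K)*(6*K) = 6*K*(2 + K))
(-142 + l(8))*√(-79 - 68) = (-142 + 6*8*(2 + 8))*√(-79 - 68) = (-142 + 6*8*10)*√(-147) = (-142 + 480)*(7*I*√3) = 338*(7*I*√3) = 2366*I*√3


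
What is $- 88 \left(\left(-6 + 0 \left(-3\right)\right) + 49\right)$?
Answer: $-3784$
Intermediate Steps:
$- 88 \left(\left(-6 + 0 \left(-3\right)\right) + 49\right) = - 88 \left(\left(-6 + 0\right) + 49\right) = - 88 \left(-6 + 49\right) = \left(-88\right) 43 = -3784$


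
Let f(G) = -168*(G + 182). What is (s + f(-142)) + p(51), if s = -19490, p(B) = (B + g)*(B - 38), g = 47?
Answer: -24936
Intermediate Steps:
p(B) = (-38 + B)*(47 + B) (p(B) = (B + 47)*(B - 38) = (47 + B)*(-38 + B) = (-38 + B)*(47 + B))
f(G) = -30576 - 168*G (f(G) = -168*(182 + G) = -30576 - 168*G)
(s + f(-142)) + p(51) = (-19490 + (-30576 - 168*(-142))) + (-1786 + 51**2 + 9*51) = (-19490 + (-30576 + 23856)) + (-1786 + 2601 + 459) = (-19490 - 6720) + 1274 = -26210 + 1274 = -24936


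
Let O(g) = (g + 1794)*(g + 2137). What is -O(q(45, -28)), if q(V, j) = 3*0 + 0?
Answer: -3833778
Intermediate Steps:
q(V, j) = 0 (q(V, j) = 0 + 0 = 0)
O(g) = (1794 + g)*(2137 + g)
-O(q(45, -28)) = -(3833778 + 0**2 + 3931*0) = -(3833778 + 0 + 0) = -1*3833778 = -3833778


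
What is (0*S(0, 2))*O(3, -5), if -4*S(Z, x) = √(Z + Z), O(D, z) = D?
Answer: 0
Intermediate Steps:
S(Z, x) = -√2*√Z/4 (S(Z, x) = -√(Z + Z)/4 = -√2*√Z/4)
(0*S(0, 2))*O(3, -5) = (0*(-√2*√0/4))*3 = (0*(-¼*√2*0))*3 = (0*0)*3 = 0*3 = 0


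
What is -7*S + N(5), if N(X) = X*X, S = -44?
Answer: 333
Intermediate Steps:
N(X) = X²
-7*S + N(5) = -7*(-44) + 5² = 308 + 25 = 333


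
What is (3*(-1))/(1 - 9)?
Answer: 3/8 ≈ 0.37500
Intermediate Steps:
(3*(-1))/(1 - 9) = -3/(-8) = -3*(-⅛) = 3/8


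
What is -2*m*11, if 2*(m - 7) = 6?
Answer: -220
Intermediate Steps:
m = 10 (m = 7 + (½)*6 = 7 + 3 = 10)
-2*m*11 = -2*10*11 = -20*11 = -220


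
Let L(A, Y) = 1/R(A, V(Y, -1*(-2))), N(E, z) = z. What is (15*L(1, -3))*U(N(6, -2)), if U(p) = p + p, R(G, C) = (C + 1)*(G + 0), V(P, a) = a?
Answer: -20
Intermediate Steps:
R(G, C) = G*(1 + C) (R(G, C) = (1 + C)*G = G*(1 + C))
U(p) = 2*p
L(A, Y) = 1/(3*A) (L(A, Y) = 1/(A*(1 - 1*(-2))) = 1/(A*(1 + 2)) = 1/(A*3) = 1/(3*A))
(15*L(1, -3))*U(N(6, -2)) = (15*((1/3)/1))*(2*(-2)) = (15*((1/3)*1))*(-4) = (15*(1/3))*(-4) = 5*(-4) = -20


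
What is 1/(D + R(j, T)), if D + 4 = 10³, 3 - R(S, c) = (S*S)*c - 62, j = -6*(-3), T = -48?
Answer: 1/16613 ≈ 6.0194e-5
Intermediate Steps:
j = 18
R(S, c) = 65 - c*S² (R(S, c) = 3 - ((S*S)*c - 62) = 3 - (S²*c - 62) = 3 - (c*S² - 62) = 3 - (-62 + c*S²) = 3 + (62 - c*S²) = 65 - c*S²)
D = 996 (D = -4 + 10³ = -4 + 1000 = 996)
1/(D + R(j, T)) = 1/(996 + (65 - 1*(-48)*18²)) = 1/(996 + (65 - 1*(-48)*324)) = 1/(996 + (65 + 15552)) = 1/(996 + 15617) = 1/16613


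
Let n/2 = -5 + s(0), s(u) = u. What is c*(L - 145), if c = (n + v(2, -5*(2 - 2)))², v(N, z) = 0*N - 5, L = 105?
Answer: -9000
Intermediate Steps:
v(N, z) = -5 (v(N, z) = 0 - 5 = -5)
n = -10 (n = 2*(-5 + 0) = 2*(-5) = -10)
c = 225 (c = (-10 - 5)² = (-15)² = 225)
c*(L - 145) = 225*(105 - 145) = 225*(-40) = -9000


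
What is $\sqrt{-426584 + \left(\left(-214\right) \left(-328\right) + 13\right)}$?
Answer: $i \sqrt{356379} \approx 596.97 i$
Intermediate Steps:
$\sqrt{-426584 + \left(\left(-214\right) \left(-328\right) + 13\right)} = \sqrt{-426584 + \left(70192 + 13\right)} = \sqrt{-426584 + 70205} = \sqrt{-356379} = i \sqrt{356379}$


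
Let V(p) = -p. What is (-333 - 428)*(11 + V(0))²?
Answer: -92081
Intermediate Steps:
(-333 - 428)*(11 + V(0))² = (-333 - 428)*(11 - 1*0)² = -761*(11 + 0)² = -761*11² = -761*121 = -92081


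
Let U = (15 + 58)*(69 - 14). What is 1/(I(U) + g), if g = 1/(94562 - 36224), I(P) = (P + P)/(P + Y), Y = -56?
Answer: 230960142/468458099 ≈ 0.49302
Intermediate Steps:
U = 4015 (U = 73*55 = 4015)
I(P) = 2*P/(-56 + P) (I(P) = (P + P)/(P - 56) = (2*P)/(-56 + P) = 2*P/(-56 + P))
g = 1/58338 ≈ 1.7141e-5
1/(I(U) + g) = 1/(2*4015/(-56 + 4015) + 1/58338) = 1/(2*4015/3959 + 1/58338) = 1/(2*4015*(1/3959) + 1/58338) = 1/(8030/3959 + 1/58338) = 1/(468458099/230960142) = 230960142/468458099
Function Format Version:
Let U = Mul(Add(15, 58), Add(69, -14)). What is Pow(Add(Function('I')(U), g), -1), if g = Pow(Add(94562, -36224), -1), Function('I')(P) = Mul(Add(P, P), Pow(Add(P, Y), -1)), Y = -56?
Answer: Rational(230960142, 468458099) ≈ 0.49302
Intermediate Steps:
U = 4015 (U = Mul(73, 55) = 4015)
Function('I')(P) = Mul(2, P, Pow(Add(-56, P), -1)) (Function('I')(P) = Mul(Add(P, P), Pow(Add(P, -56), -1)) = Mul(Mul(2, P), Pow(Add(-56, P), -1)) = Mul(2, P, Pow(Add(-56, P), -1)))
g = Rational(1, 58338) (g = Pow(58338, -1) = Rational(1, 58338) ≈ 1.7141e-5)
Pow(Add(Function('I')(U), g), -1) = Pow(Add(Mul(2, 4015, Pow(Add(-56, 4015), -1)), Rational(1, 58338)), -1) = Pow(Add(Mul(2, 4015, Pow(3959, -1)), Rational(1, 58338)), -1) = Pow(Add(Mul(2, 4015, Rational(1, 3959)), Rational(1, 58338)), -1) = Pow(Add(Rational(8030, 3959), Rational(1, 58338)), -1) = Pow(Rational(468458099, 230960142), -1) = Rational(230960142, 468458099)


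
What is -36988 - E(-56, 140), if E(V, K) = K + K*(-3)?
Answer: -36708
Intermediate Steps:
E(V, K) = -2*K (E(V, K) = K - 3*K = -2*K)
-36988 - E(-56, 140) = -36988 - (-2)*140 = -36988 - 1*(-280) = -36988 + 280 = -36708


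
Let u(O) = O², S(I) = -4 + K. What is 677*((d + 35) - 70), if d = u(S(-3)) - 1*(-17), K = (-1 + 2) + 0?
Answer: -6093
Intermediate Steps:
K = 1 (K = 1 + 0 = 1)
S(I) = -3 (S(I) = -4 + 1 = -3)
d = 26 (d = (-3)² - 1*(-17) = 9 + 17 = 26)
677*((d + 35) - 70) = 677*((26 + 35) - 70) = 677*(61 - 70) = 677*(-9) = -6093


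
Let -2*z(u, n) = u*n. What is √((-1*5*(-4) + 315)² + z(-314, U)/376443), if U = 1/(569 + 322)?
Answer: √17318726164952578454/12422619 ≈ 335.00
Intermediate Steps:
U = 1/891 ≈ 0.0011223
z(u, n) = -n*u/2 (z(u, n) = -u*n/2 = -n*u/2)
√((-1*5*(-4) + 315)² + z(-314, U)/376443) = √((-1*5*(-4) + 315)² - ½*1/891*(-314)/376443) = √((-5*(-4) + 315)² + (157/891)*(1/376443)) = √((20 + 315)² + 157/335410713) = √(335² + 157/335410713) = √(112225 + 157/335410713) = √(37641467266582/335410713) = √17318726164952578454/12422619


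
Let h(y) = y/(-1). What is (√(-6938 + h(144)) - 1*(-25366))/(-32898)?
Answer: -12683/16449 - I*√7082/32898 ≈ -0.77105 - 0.002558*I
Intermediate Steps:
h(y) = -y (h(y) = y*(-1) = -y)
(√(-6938 + h(144)) - 1*(-25366))/(-32898) = (√(-6938 - 1*144) - 1*(-25366))/(-32898) = (√(-6938 - 144) + 25366)*(-1/32898) = (√(-7082) + 25366)*(-1/32898) = (I*√7082 + 25366)*(-1/32898) = (25366 + I*√7082)*(-1/32898) = -12683/16449 - I*√7082/32898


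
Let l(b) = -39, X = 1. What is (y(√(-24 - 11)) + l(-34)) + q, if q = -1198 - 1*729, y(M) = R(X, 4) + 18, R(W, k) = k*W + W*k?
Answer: -1940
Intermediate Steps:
R(W, k) = 2*W*k (R(W, k) = W*k + W*k = 2*W*k)
y(M) = 26 (y(M) = 2*1*4 + 18 = 8 + 18 = 26)
q = -1927 (q = -1198 - 729 = -1927)
(y(√(-24 - 11)) + l(-34)) + q = (26 - 39) - 1927 = -13 - 1927 = -1940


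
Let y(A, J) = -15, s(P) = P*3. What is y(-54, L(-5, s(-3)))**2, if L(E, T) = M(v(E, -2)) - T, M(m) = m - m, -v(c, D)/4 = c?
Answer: 225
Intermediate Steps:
v(c, D) = -4*c
s(P) = 3*P
M(m) = 0
L(E, T) = -T (L(E, T) = 0 - T = -T)
y(-54, L(-5, s(-3)))**2 = (-15)**2 = 225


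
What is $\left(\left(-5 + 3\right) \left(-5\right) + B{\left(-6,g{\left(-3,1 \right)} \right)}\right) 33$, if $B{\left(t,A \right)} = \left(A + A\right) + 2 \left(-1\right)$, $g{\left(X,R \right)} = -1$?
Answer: $198$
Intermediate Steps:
$B{\left(t,A \right)} = -2 + 2 A$ ($B{\left(t,A \right)} = 2 A - 2 = -2 + 2 A$)
$\left(\left(-5 + 3\right) \left(-5\right) + B{\left(-6,g{\left(-3,1 \right)} \right)}\right) 33 = \left(\left(-5 + 3\right) \left(-5\right) + \left(-2 + 2 \left(-1\right)\right)\right) 33 = \left(\left(-2\right) \left(-5\right) - 4\right) 33 = \left(10 - 4\right) 33 = 6 \cdot 33 = 198$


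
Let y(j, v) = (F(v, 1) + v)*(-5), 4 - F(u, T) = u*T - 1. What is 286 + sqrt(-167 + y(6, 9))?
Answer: 286 + 8*I*sqrt(3) ≈ 286.0 + 13.856*I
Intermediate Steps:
F(u, T) = 5 - T*u (F(u, T) = 4 - (u*T - 1) = 4 - (T*u - 1) = 4 - (-1 + T*u) = 4 + (1 - T*u) = 5 - T*u)
y(j, v) = -25 (y(j, v) = ((5 - 1*1*v) + v)*(-5) = ((5 - v) + v)*(-5) = 5*(-5) = -25)
286 + sqrt(-167 + y(6, 9)) = 286 + sqrt(-167 - 25) = 286 + sqrt(-192) = 286 + 8*I*sqrt(3)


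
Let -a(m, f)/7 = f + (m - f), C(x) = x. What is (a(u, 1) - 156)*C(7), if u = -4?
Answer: -896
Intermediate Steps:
a(m, f) = -7*m (a(m, f) = -7*(f + (m - f)) = -7*m)
(a(u, 1) - 156)*C(7) = (-7*(-4) - 156)*7 = (28 - 156)*7 = -128*7 = -896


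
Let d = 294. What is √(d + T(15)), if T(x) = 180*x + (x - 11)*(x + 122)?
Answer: √3542 ≈ 59.515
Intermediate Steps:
T(x) = 180*x + (-11 + x)*(122 + x)
√(d + T(15)) = √(294 + (-1342 + 15² + 291*15)) = √(294 + (-1342 + 225 + 4365)) = √(294 + 3248) = √3542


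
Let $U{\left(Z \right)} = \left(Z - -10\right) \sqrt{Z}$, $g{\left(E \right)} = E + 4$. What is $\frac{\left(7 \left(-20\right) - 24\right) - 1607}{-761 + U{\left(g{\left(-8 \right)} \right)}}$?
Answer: $\frac{1347731}{579265} + \frac{21252 i}{579265} \approx 2.3266 + 0.036688 i$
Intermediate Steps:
$g{\left(E \right)} = 4 + E$
$U{\left(Z \right)} = \sqrt{Z} \left(10 + Z\right)$ ($U{\left(Z \right)} = \left(Z + 10\right) \sqrt{Z} = \left(10 + Z\right) \sqrt{Z} = \sqrt{Z} \left(10 + Z\right)$)
$\frac{\left(7 \left(-20\right) - 24\right) - 1607}{-761 + U{\left(g{\left(-8 \right)} \right)}} = \frac{\left(7 \left(-20\right) - 24\right) - 1607}{-761 + \sqrt{4 - 8} \left(10 + \left(4 - 8\right)\right)} = \frac{\left(-140 - 24\right) - 1607}{-761 + \sqrt{-4} \left(10 - 4\right)} = \frac{-164 - 1607}{-761 + 2 i 6} = - \frac{1771}{-761 + 12 i} = - 1771 \frac{-761 - 12 i}{579265} = - \frac{1771 \left(-761 - 12 i\right)}{579265}$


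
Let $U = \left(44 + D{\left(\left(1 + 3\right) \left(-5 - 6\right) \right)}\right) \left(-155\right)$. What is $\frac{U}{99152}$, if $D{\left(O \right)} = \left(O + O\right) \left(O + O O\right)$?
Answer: $\frac{6450015}{24788} \approx 260.21$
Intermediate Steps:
$D{\left(O \right)} = 2 O \left(O + O^{2}\right)$
$U = 25800060$ ($U = \left(44 + 2 \left(\left(1 + 3\right) \left(-5 - 6\right)\right)^{2} \left(1 + \left(1 + 3\right) \left(-5 - 6\right)\right)\right) \left(-155\right) = \left(44 + 2 \left(4 \left(-11\right)\right)^{2} \left(1 + 4 \left(-11\right)\right)\right) \left(-155\right) = \left(44 + 2 \left(-44\right)^{2} \left(1 - 44\right)\right) \left(-155\right) = \left(44 + 2 \cdot 1936 \left(-43\right)\right) \left(-155\right) = \left(44 - 166496\right) \left(-155\right) = \left(-166452\right) \left(-155\right) = 25800060$)
$\frac{U}{99152} = \frac{25800060}{99152} = 25800060 \cdot \frac{1}{99152} = \frac{6450015}{24788}$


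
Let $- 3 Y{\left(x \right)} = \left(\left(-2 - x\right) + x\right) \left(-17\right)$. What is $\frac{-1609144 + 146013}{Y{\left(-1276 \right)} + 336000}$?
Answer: $- \frac{4389393}{1007966} \approx -4.3547$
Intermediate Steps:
$Y{\left(x \right)} = - \frac{34}{3}$ ($Y{\left(x \right)} = - \frac{\left(\left(-2 - x\right) + x\right) \left(-17\right)}{3} = - \frac{\left(-2\right) \left(-17\right)}{3} = \left(- \frac{1}{3}\right) 34 = - \frac{34}{3}$)
$\frac{-1609144 + 146013}{Y{\left(-1276 \right)} + 336000} = \frac{-1609144 + 146013}{- \frac{34}{3} + 336000} = - \frac{1463131}{\frac{1007966}{3}} = \left(-1463131\right) \frac{3}{1007966} = - \frac{4389393}{1007966}$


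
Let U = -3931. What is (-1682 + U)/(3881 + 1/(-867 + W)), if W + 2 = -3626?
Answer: -25230435/17445094 ≈ -1.4463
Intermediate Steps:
W = -3628 (W = -2 - 3626 = -3628)
(-1682 + U)/(3881 + 1/(-867 + W)) = (-1682 - 3931)/(3881 + 1/(-867 - 3628)) = -5613/(3881 + 1/(-4495)) = -5613/(3881 - 1/4495) = -5613/17445094/4495 = -5613*4495/17445094 = -25230435/17445094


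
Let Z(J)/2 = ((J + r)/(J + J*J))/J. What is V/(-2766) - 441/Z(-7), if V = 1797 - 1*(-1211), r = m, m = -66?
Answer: -89765533/100959 ≈ -889.13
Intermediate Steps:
r = -66
Z(J) = 2*(-66 + J)/(J*(J + J²)) (Z(J) = 2*(((J - 66)/(J + J*J))/J) = 2*(((-66 + J)/(J + J²))/J) = 2*((-66 + J)/(J*(J + J²))) = 2*(-66 + J)/(J*(J + J²)))
V = 3008 (V = 1797 + 1211 = 3008)
V/(-2766) - 441/Z(-7) = 3008/(-2766) - 441*49*(1 - 7)/(2*(-66 - 7)) = 3008*(-1/2766) - 441/(2*(1/49)*(-73)/(-6)) = -1504/1383 - 441/(2*(1/49)*(-⅙)*(-73)) = -1504/1383 - 441/73/147 = -1504/1383 - 441*147/73 = -1504/1383 - 64827/73 = -89765533/100959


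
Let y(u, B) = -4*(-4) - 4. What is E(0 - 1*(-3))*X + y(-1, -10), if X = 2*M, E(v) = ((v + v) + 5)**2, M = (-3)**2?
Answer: 2190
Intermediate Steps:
M = 9
E(v) = (5 + 2*v)**2 (E(v) = (2*v + 5)**2 = (5 + 2*v)**2)
y(u, B) = 12 (y(u, B) = 16 - 4 = 12)
X = 18 (X = 2*9 = 18)
E(0 - 1*(-3))*X + y(-1, -10) = (5 + 2*(0 - 1*(-3)))**2*18 + 12 = (5 + 2*(0 + 3))**2*18 + 12 = (5 + 2*3)**2*18 + 12 = (5 + 6)**2*18 + 12 = 11**2*18 + 12 = 121*18 + 12 = 2178 + 12 = 2190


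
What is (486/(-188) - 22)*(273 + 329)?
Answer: -695611/47 ≈ -14800.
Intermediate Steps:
(486/(-188) - 22)*(273 + 329) = (486*(-1/188) - 22)*602 = (-243/94 - 22)*602 = -2311/94*602 = -695611/47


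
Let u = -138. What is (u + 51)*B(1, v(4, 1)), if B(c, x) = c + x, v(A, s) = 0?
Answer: -87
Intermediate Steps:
(u + 51)*B(1, v(4, 1)) = (-138 + 51)*(1 + 0) = -87*1 = -87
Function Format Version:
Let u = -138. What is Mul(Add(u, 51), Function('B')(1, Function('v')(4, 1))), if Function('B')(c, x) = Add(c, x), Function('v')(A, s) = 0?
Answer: -87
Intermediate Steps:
Mul(Add(u, 51), Function('B')(1, Function('v')(4, 1))) = Mul(Add(-138, 51), Add(1, 0)) = Mul(-87, 1) = -87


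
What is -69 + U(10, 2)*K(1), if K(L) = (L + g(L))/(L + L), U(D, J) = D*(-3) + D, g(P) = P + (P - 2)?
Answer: -79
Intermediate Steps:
g(P) = -2 + 2*P (g(P) = P + (-2 + P) = -2 + 2*P)
U(D, J) = -2*D (U(D, J) = -3*D + D = -2*D)
K(L) = (-2 + 3*L)/(2*L) (K(L) = (L + (-2 + 2*L))/(L + L) = (-2 + 3*L)/((2*L)) = (-2 + 3*L)*(1/(2*L)) = (-2 + 3*L)/(2*L))
-69 + U(10, 2)*K(1) = -69 + (-2*10)*(3/2 - 1/1) = -69 - 20*(3/2 - 1*1) = -69 - 20*(3/2 - 1) = -69 - 20*½ = -69 - 10 = -79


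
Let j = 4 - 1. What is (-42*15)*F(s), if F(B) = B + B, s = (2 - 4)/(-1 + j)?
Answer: 1260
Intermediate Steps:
j = 3
s = -1 (s = (2 - 4)/(-1 + 3) = -2/2 = -2*½ = -1)
F(B) = 2*B
(-42*15)*F(s) = (-42*15)*(2*(-1)) = -630*(-2) = 1260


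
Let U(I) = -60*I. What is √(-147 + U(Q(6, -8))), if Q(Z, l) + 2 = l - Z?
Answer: √813 ≈ 28.513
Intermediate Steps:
Q(Z, l) = -2 + l - Z (Q(Z, l) = -2 + (l - Z) = -2 + l - Z)
√(-147 + U(Q(6, -8))) = √(-147 - 60*(-2 - 8 - 1*6)) = √(-147 - 60*(-2 - 8 - 6)) = √(-147 - 60*(-16)) = √(-147 + 960) = √813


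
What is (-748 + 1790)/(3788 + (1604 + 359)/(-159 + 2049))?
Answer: 1969380/7161283 ≈ 0.27500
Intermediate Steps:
(-748 + 1790)/(3788 + (1604 + 359)/(-159 + 2049)) = 1042/(3788 + 1963/1890) = 1042/(7161283/1890) = 1042*(1890/7161283) = 1969380/7161283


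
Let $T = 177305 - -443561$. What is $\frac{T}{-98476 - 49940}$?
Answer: $- \frac{310433}{74208} \approx -4.1833$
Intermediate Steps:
$T = 620866$ ($T = 177305 + 443561 = 620866$)
$\frac{T}{-98476 - 49940} = \frac{620866}{-98476 - 49940} = \frac{620866}{-148416} = 620866 \left(- \frac{1}{148416}\right) = - \frac{310433}{74208}$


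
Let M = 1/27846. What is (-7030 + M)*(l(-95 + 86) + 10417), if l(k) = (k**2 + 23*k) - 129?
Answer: -994643242699/13923 ≈ -7.1439e+7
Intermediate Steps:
l(k) = -129 + k**2 + 23*k
M = 1/27846 ≈ 3.5912e-5
(-7030 + M)*(l(-95 + 86) + 10417) = (-7030 + 1/27846)*((-129 + (-95 + 86)**2 + 23*(-95 + 86)) + 10417) = -195757379*((-129 + (-9)**2 + 23*(-9)) + 10417)/27846 = -195757379*((-129 + 81 - 207) + 10417)/27846 = -195757379*(-255 + 10417)/27846 = -195757379/27846*10162 = -994643242699/13923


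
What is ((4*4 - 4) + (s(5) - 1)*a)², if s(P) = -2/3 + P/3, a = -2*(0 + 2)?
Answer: 144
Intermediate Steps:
a = -4 (a = -2*2 = -4)
s(P) = -⅔ + P/3 (s(P) = -2*⅓ + P*(⅓) = -⅔ + P/3)
((4*4 - 4) + (s(5) - 1)*a)² = ((4*4 - 4) + ((-⅔ + (⅓)*5) - 1)*(-4))² = ((16 - 4) + ((-⅔ + 5/3) - 1)*(-4))² = (12 + (1 - 1)*(-4))² = (12 + 0*(-4))² = (12 + 0)² = 12² = 144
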